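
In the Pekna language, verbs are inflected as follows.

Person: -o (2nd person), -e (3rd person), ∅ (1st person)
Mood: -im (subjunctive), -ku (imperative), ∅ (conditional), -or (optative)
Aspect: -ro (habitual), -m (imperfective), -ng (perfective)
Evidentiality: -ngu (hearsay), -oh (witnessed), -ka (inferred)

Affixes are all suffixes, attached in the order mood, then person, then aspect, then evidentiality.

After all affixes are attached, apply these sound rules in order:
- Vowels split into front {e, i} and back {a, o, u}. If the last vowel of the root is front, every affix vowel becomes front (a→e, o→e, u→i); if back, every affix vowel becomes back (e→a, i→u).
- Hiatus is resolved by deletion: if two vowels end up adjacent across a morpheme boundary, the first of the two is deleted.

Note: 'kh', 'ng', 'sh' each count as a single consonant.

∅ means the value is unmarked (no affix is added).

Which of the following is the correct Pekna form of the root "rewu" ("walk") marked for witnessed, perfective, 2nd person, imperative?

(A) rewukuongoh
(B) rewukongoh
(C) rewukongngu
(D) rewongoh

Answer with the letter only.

B

Attach mood imperative -ku → rewuku.
Attach person 2nd person -o → rewukuo.
Attach aspect perfective -ng → rewukuong.
Attach evidentiality witnessed -oh → rewukuongoh.
Vowel harmony: no change.
Apply vowel deletion: rewukuongoh → rewukongoh.
So the correct form is rewukongoh, option (B).
(D) rewongoh is wrong: it uses conditional instead of imperative for mood.
(A) rewukuongoh is wrong: it fails to apply the sound rule(s).
(C) rewukongngu is wrong: it uses hearsay instead of witnessed for evidentiality.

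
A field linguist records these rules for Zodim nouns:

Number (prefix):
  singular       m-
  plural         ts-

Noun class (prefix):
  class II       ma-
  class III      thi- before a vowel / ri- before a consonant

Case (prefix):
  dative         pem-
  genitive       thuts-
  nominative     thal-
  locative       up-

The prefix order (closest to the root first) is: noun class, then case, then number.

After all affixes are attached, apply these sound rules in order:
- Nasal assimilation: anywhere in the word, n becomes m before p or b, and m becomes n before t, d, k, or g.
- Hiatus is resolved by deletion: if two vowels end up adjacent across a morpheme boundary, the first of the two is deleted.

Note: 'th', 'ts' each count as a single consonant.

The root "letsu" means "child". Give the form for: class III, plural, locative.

tsupriletsu

Attach noun class class III ri- (before consonant 'l') → riletsu.
Attach case locative up- → upriletsu.
Attach number plural ts- → tsupriletsu.
Nasal assimilation: no change.
Vowel deletion: no change.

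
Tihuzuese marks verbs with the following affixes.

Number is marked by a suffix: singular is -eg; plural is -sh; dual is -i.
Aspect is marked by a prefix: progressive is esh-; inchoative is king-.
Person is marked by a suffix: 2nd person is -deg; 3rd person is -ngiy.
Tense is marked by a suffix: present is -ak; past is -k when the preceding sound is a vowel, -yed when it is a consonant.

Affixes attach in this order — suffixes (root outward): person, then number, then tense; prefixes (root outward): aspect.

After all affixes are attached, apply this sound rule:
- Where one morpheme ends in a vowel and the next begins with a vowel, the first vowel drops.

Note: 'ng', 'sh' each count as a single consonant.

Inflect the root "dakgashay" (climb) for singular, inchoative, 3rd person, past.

kingdakgashayngiyegyed

Attach person 3rd person -ngiy → dakgashayngiy.
Attach number singular -eg → dakgashayngiyeg.
Attach tense past -yed (after consonant 'g') → dakgashayngiyegyed.
Attach aspect inchoative king- → kingdakgashayngiyegyed.
Vowel deletion: no change.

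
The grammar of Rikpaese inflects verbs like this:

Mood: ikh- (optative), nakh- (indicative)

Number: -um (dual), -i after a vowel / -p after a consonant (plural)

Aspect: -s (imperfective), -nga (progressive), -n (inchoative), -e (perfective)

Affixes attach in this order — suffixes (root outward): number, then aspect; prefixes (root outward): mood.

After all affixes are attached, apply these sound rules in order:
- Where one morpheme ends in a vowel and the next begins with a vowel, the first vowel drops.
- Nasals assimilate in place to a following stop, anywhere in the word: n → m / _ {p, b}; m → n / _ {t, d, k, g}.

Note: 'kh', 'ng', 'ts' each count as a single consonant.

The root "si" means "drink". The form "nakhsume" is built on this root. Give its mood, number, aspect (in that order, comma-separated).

indicative, dual, perfective

Segment: nakh-si-um-e.
mood: nakh- → indicative.
number: -um → dual.
aspect: -e → perfective.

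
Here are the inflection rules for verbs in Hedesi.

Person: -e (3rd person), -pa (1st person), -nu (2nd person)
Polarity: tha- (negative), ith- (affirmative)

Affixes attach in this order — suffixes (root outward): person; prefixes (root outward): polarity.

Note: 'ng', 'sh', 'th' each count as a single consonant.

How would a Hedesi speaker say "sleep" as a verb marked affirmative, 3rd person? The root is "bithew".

Attach person 3rd person -e → bithewe.
Attach polarity affirmative ith- → ithbithewe.

ithbithewe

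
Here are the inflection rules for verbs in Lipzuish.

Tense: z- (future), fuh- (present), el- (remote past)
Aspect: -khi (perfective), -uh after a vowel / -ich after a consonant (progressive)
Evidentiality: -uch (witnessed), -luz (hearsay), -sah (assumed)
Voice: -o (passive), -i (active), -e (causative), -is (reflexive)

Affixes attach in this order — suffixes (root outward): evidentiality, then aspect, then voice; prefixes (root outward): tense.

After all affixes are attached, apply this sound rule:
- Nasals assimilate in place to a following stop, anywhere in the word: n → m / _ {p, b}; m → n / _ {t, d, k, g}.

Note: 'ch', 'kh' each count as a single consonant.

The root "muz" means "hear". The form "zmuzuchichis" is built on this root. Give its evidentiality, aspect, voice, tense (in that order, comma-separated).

witnessed, progressive, reflexive, future

Segment: z-muz-uch-ich-is.
evidentiality: -uch → witnessed.
aspect: -uh/ich → progressive.
voice: -is → reflexive.
tense: z- → future.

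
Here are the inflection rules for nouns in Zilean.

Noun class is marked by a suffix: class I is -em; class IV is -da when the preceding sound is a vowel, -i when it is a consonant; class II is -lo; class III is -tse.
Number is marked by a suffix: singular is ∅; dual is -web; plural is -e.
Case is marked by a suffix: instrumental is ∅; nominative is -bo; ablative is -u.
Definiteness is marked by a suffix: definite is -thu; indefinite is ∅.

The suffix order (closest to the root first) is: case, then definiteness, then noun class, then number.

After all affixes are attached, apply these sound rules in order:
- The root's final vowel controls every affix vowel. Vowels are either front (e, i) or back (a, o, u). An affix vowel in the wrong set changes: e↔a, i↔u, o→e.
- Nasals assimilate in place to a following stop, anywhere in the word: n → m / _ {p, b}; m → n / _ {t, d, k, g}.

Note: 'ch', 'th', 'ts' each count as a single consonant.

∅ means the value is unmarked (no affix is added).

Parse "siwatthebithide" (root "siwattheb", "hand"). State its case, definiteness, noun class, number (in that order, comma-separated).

ablative, definite, class IV, singular

Segment: siwattheb-u-thu-da.
case: -u → ablative.
definiteness: -thu → definite.
noun class: -da/i → class IV.
number: ∅ → singular.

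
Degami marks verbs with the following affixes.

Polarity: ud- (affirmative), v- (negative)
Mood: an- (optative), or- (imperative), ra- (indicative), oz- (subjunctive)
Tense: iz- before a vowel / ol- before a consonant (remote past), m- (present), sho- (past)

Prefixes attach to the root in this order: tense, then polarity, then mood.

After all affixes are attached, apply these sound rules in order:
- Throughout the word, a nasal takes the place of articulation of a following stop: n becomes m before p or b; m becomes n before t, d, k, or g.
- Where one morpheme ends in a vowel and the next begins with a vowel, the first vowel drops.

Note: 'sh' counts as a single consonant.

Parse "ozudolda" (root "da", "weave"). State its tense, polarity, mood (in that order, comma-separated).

Segment: oz-ud-ol-da.
tense: iz/ol- → remote past.
polarity: ud- → affirmative.
mood: oz- → subjunctive.

remote past, affirmative, subjunctive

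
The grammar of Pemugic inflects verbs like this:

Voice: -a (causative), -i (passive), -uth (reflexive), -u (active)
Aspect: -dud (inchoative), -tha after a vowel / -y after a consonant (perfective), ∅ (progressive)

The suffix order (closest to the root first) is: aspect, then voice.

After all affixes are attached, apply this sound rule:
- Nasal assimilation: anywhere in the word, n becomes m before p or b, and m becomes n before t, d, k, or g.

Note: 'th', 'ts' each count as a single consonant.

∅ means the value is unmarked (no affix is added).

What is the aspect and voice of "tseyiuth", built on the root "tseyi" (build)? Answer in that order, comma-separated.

Segment: tseyi-uth.
aspect: ∅ → progressive.
voice: -uth → reflexive.

progressive, reflexive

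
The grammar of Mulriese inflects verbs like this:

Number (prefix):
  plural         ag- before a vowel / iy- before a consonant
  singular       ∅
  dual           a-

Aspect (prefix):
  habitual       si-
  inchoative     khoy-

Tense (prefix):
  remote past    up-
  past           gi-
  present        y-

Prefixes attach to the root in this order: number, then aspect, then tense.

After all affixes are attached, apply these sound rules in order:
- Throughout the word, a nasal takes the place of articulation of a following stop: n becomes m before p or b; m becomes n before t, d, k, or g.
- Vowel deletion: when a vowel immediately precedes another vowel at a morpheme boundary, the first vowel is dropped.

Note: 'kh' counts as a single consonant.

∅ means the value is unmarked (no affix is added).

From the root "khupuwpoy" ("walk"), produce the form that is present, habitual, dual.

ysakhupuwpoy

Attach number dual a- → akhupuwpoy.
Attach aspect habitual si- → siakhupuwpoy.
Attach tense present y- → ysiakhupuwpoy.
Nasal assimilation: no change.
Apply vowel deletion: ysiakhupuwpoy → ysakhupuwpoy.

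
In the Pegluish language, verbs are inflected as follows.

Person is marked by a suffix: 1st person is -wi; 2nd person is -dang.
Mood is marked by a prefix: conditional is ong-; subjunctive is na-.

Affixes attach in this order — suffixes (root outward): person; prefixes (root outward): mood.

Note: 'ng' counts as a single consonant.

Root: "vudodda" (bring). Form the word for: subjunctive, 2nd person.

Attach mood subjunctive na- → navudodda.
Attach person 2nd person -dang → navudoddadang.

navudoddadang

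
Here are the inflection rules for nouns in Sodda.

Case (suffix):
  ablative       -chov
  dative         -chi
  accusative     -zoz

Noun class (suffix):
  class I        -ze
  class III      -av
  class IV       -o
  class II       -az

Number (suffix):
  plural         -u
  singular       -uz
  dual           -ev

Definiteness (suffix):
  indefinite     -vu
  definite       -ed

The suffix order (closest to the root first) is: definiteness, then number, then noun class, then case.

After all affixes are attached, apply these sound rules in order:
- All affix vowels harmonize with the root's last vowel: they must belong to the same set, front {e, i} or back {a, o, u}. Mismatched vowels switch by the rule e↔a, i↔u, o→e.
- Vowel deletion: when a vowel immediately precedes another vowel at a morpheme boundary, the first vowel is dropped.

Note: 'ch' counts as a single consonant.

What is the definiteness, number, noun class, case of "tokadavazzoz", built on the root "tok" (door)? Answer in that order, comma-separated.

Segment: tok-ed-ev-az-zoz.
definiteness: -ed → definite.
number: -ev → dual.
noun class: -az → class II.
case: -zoz → accusative.

definite, dual, class II, accusative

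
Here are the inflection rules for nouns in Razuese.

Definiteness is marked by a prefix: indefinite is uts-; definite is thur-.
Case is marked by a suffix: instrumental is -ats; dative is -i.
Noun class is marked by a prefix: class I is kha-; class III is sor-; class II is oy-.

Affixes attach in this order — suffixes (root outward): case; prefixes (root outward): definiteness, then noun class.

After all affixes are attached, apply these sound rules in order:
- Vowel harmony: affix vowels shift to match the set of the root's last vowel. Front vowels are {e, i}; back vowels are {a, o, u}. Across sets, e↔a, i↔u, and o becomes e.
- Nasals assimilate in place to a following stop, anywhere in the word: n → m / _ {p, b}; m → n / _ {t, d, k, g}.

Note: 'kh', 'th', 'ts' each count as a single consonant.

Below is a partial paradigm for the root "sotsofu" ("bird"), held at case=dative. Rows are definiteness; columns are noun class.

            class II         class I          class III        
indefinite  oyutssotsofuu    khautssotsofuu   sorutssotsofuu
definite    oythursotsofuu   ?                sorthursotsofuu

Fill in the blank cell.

Attach case dative -i → sotsofui.
Attach definiteness definite thur- → thursotsofui.
Attach noun class class I kha- → khathursotsofui.
Apply vowel harmony: khathursotsofui → khathursotsofuu.
Nasal assimilation: no change.

khathursotsofuu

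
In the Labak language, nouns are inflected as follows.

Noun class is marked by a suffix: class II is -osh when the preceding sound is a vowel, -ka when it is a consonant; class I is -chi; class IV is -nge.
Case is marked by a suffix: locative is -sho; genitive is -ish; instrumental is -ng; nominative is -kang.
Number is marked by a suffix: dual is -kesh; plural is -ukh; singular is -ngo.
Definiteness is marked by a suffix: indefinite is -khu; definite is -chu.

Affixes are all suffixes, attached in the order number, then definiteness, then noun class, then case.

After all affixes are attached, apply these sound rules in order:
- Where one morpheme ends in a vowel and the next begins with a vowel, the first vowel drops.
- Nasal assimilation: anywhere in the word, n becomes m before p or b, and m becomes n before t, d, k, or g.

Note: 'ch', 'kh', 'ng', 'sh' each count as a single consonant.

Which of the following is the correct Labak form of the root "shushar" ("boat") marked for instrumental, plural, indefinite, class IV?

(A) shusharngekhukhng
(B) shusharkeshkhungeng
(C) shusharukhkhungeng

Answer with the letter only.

Attach number plural -ukh → shusharukh.
Attach definiteness indefinite -khu → shusharukhkhu.
Attach noun class class IV -nge → shusharukhkhunge.
Attach case instrumental -ng → shusharukhkhungeng.
Vowel deletion: no change.
Nasal assimilation: no change.
So the correct form is shusharukhkhungeng, option (C).
(A) shusharngekhukhng is wrong: it has the affixes in the wrong order.
(B) shusharkeshkhungeng is wrong: it uses dual instead of plural for number.

C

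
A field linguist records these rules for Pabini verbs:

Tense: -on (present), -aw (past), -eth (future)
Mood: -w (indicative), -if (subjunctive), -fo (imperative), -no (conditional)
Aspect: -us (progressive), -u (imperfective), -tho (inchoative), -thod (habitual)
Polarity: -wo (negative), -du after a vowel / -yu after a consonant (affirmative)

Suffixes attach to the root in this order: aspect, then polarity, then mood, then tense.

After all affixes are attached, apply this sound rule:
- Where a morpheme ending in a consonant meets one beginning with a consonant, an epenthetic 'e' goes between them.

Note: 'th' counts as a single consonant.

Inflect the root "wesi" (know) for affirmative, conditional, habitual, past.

wesithodeyunoaw

Attach aspect habitual -thod → wesithod.
Attach polarity affirmative -yu (after consonant 'd') → wesithodyu.
Attach mood conditional -no → wesithodyuno.
Attach tense past -aw → wesithodyunoaw.
Apply epenthesis: wesithodyunoaw → wesithodeyunoaw.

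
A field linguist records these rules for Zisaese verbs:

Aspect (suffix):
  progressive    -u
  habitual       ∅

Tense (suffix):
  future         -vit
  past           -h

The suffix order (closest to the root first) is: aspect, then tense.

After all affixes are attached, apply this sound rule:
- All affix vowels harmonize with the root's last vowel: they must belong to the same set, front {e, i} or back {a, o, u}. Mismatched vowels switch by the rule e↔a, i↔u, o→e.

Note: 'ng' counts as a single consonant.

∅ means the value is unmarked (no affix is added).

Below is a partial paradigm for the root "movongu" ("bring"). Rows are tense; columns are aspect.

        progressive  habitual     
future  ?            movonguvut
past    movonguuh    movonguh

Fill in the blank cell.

movonguuvut

Attach aspect progressive -u → movonguu.
Attach tense future -vit → movonguuvit.
Apply vowel harmony: movonguuvit → movonguuvut.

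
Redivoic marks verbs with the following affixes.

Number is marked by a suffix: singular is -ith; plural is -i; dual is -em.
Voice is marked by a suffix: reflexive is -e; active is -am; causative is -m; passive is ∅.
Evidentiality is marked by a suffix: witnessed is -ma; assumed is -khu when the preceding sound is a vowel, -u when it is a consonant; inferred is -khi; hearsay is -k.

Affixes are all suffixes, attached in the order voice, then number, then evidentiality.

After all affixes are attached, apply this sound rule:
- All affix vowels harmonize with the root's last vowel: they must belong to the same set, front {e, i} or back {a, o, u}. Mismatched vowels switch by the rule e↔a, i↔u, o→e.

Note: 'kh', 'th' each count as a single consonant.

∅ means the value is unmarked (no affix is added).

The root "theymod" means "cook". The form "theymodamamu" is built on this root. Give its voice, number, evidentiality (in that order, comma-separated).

Segment: theymod-am-em-u.
voice: -am → active.
number: -em → dual.
evidentiality: -khu/u → assumed.

active, dual, assumed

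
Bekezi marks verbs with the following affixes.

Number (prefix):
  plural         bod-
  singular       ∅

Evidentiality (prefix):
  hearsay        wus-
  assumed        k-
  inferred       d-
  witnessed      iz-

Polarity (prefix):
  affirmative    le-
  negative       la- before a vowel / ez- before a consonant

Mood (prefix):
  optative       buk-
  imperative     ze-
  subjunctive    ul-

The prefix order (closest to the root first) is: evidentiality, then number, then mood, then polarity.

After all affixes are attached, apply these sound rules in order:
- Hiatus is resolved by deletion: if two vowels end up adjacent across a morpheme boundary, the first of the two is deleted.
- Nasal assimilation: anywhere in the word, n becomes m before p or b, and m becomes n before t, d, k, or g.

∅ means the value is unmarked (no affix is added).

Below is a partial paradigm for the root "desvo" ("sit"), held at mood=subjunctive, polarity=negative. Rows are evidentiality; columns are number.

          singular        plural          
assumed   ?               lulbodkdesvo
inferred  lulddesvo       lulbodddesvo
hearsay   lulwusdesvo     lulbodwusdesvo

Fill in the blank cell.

lulkdesvo

Attach evidentiality assumed k- → kdesvo.
number = singular: zero marking, form stays kdesvo.
Attach mood subjunctive ul- → ulkdesvo.
Attach polarity negative la- (before vowel 'u') → laulkdesvo.
Apply vowel deletion: laulkdesvo → lulkdesvo.
Nasal assimilation: no change.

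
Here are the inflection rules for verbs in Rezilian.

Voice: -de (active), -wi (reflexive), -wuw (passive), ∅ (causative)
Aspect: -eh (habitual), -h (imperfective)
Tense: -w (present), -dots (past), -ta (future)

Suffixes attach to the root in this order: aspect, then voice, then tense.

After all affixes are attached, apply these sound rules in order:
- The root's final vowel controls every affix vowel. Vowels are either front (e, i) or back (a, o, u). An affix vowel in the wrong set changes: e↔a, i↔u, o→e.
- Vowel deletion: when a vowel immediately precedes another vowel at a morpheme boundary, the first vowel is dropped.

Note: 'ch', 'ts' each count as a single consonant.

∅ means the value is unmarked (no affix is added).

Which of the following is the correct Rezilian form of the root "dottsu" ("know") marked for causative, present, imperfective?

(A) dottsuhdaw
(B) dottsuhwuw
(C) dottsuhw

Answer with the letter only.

C

Attach aspect imperfective -h → dottsuh.
voice = causative: zero marking, form stays dottsuh.
Attach tense present -w → dottsuhw.
Vowel harmony: no change.
Vowel deletion: no change.
So the correct form is dottsuhw, option (C).
(A) dottsuhdaw is wrong: it uses active instead of causative for voice.
(B) dottsuhwuw is wrong: it uses reflexive instead of causative for voice.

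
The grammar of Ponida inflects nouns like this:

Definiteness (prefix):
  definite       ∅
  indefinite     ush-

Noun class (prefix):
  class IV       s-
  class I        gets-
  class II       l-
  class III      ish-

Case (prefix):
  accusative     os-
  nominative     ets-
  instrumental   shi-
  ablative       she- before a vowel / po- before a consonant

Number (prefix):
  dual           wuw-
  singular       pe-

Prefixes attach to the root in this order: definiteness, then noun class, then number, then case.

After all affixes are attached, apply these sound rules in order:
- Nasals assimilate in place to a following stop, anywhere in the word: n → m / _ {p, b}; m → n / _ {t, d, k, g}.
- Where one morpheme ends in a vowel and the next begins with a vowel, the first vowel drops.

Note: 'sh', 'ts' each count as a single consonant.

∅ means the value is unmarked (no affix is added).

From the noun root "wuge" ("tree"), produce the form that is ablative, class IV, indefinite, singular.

Attach definiteness indefinite ush- → ushwuge.
Attach noun class class IV s- → sushwuge.
Attach number singular pe- → pesushwuge.
Attach case ablative po- (before consonant 'p') → popesushwuge.
Nasal assimilation: no change.
Vowel deletion: no change.

popesushwuge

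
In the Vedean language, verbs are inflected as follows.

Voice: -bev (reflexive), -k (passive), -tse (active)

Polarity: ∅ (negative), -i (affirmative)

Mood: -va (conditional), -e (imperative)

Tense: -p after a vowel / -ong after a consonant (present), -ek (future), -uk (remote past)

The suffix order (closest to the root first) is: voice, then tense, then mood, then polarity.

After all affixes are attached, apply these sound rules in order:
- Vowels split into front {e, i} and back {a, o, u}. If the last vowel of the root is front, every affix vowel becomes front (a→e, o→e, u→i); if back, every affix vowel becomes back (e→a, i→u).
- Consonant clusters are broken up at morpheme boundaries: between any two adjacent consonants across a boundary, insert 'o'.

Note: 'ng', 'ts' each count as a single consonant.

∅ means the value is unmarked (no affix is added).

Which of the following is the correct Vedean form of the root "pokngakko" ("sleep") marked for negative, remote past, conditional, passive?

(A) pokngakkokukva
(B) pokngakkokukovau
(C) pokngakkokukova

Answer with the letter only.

C

Attach voice passive -k → pokngakkok.
Attach tense remote past -uk → pokngakkokuk.
Attach mood conditional -va → pokngakkokukva.
polarity = negative: zero marking, form stays pokngakkokukva.
Vowel harmony: no change.
Apply epenthesis: pokngakkokukva → pokngakkokukova.
So the correct form is pokngakkokukova, option (C).
(A) pokngakkokukva is wrong: it fails to apply the sound rule(s).
(B) pokngakkokukovau is wrong: it uses affirmative instead of negative for polarity.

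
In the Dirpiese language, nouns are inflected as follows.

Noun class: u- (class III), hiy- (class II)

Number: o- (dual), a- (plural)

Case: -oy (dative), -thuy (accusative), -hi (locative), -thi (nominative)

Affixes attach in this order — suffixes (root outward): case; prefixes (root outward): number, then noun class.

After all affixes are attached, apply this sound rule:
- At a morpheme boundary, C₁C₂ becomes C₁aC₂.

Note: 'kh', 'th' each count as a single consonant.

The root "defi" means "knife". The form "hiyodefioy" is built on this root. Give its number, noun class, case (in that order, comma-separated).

Segment: hiy-o-defi-oy.
number: o- → dual.
noun class: hiy- → class II.
case: -oy → dative.

dual, class II, dative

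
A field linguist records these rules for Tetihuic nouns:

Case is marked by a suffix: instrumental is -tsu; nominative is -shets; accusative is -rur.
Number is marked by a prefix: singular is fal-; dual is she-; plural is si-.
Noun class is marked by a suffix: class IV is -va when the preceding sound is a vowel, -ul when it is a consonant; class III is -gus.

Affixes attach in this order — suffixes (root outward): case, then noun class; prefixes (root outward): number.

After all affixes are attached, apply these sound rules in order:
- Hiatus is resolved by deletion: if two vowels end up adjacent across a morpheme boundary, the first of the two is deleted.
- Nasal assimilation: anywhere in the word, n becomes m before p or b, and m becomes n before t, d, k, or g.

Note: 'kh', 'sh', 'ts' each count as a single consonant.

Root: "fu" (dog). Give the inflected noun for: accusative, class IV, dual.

shefururul

Attach case accusative -rur → furur.
Attach number dual she- → shefurur.
Attach noun class class IV -ul (after consonant 'r') → shefururul.
Vowel deletion: no change.
Nasal assimilation: no change.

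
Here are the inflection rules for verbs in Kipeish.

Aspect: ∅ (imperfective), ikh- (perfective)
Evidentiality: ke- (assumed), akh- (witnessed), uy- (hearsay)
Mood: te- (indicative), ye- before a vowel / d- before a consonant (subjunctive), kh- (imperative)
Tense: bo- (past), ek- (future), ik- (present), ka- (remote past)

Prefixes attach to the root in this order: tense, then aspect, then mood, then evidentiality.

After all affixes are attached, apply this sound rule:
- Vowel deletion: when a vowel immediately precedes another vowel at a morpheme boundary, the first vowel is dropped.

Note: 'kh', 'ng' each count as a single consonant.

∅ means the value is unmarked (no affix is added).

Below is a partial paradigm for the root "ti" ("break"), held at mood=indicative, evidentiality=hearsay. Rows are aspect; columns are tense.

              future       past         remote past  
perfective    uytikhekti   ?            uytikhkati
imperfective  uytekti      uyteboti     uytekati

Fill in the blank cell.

Attach tense past bo- → boti.
Attach aspect perfective ikh- → ikhboti.
Attach mood indicative te- → teikhboti.
Attach evidentiality hearsay uy- → uyteikhboti.
Apply vowel deletion: uyteikhboti → uytikhboti.

uytikhboti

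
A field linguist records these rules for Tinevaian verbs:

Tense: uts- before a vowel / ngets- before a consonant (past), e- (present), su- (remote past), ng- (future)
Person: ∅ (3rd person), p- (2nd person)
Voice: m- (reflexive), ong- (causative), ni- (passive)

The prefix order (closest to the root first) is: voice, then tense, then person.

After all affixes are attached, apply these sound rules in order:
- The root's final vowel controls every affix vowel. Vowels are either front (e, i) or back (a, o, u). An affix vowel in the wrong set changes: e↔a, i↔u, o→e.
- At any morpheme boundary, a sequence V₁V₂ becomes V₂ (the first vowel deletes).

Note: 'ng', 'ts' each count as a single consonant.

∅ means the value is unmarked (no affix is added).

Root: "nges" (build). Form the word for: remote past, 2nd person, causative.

Attach voice causative ong- → ongnges.
Attach tense remote past su- → suongnges.
Attach person 2nd person p- → psuongnges.
Apply vowel harmony: psuongnges → psiengnges.
Apply vowel deletion: psiengnges → psengnges.

psengnges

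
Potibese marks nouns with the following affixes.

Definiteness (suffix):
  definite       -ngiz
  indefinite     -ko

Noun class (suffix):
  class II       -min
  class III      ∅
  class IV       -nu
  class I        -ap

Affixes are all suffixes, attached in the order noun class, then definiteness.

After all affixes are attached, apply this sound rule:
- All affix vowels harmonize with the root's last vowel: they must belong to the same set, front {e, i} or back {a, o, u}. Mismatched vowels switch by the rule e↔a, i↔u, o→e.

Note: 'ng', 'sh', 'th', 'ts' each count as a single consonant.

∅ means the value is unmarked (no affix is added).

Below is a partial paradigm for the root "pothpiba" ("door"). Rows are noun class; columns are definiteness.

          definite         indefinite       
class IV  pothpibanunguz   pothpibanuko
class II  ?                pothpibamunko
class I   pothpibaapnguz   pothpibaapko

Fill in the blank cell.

pothpibamunnguz

Attach noun class class II -min → pothpibamin.
Attach definiteness definite -ngiz → pothpibaminngiz.
Apply vowel harmony: pothpibaminngiz → pothpibamunnguz.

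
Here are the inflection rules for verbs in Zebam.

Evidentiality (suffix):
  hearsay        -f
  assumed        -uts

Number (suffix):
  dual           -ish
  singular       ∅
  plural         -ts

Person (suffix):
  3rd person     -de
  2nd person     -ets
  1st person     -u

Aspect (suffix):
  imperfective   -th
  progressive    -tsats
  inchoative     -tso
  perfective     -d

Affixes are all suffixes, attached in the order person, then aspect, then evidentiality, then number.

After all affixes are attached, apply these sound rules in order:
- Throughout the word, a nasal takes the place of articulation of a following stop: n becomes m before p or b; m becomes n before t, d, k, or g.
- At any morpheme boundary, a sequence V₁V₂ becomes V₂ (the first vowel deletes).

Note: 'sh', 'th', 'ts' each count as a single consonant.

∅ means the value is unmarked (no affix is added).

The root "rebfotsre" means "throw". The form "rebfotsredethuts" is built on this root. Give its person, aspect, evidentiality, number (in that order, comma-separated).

Segment: rebfotsre-de-th-uts.
person: -de → 3rd person.
aspect: -th → imperfective.
evidentiality: -uts → assumed.
number: ∅ → singular.

3rd person, imperfective, assumed, singular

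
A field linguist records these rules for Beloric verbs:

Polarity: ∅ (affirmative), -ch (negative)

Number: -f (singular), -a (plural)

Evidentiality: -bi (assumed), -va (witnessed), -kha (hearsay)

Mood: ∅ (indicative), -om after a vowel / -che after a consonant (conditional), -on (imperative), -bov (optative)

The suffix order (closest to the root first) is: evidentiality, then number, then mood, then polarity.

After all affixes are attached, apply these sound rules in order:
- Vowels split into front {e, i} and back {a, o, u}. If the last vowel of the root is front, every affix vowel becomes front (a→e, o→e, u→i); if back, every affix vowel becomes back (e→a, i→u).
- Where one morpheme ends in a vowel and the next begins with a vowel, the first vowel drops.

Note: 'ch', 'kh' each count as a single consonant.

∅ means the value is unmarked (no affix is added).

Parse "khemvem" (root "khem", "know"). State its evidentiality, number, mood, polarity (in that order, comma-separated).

witnessed, plural, conditional, affirmative

Segment: khem-va-a-om.
evidentiality: -va → witnessed.
number: -a → plural.
mood: -om/che → conditional.
polarity: ∅ → affirmative.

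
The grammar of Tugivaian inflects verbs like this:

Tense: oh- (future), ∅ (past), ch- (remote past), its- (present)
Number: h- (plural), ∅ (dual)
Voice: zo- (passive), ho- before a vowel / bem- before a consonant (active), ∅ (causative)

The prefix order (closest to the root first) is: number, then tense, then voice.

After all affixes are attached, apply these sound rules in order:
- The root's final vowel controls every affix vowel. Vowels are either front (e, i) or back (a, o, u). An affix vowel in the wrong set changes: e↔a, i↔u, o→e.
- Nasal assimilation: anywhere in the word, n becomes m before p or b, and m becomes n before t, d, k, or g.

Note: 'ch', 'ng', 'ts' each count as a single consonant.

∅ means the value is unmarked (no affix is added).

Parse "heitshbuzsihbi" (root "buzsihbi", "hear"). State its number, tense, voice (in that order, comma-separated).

plural, present, active

Segment: ho-its-h-buzsihbi.
number: h- → plural.
tense: its- → present.
voice: ho/bem- → active.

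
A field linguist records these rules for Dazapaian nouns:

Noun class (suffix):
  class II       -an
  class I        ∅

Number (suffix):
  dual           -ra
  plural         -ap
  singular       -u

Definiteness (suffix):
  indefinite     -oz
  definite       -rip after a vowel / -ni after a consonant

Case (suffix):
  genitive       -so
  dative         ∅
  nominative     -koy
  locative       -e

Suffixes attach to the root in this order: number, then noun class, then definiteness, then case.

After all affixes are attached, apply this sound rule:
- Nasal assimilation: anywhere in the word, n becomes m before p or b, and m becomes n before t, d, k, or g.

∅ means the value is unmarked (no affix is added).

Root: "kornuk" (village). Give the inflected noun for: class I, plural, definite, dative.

Attach number plural -ap → kornukap.
noun class = class I: zero marking, form stays kornukap.
Attach definiteness definite -ni (after consonant 'p') → kornukapni.
case = dative: zero marking, form stays kornukapni.
Nasal assimilation: no change.

kornukapni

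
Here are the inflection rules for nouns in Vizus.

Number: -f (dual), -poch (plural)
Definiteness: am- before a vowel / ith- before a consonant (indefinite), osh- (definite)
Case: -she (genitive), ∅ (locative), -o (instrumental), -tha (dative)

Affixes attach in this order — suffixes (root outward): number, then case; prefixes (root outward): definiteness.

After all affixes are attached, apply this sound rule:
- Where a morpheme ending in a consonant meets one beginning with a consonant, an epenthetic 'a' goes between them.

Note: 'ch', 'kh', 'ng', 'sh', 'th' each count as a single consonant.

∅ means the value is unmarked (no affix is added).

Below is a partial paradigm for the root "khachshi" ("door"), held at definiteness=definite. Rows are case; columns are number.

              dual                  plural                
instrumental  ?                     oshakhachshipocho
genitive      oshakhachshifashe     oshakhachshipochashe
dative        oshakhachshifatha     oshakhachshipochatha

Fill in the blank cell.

Attach number dual -f → khachshif.
Attach definiteness definite osh- → oshkhachshif.
Attach case instrumental -o → oshkhachshifo.
Apply epenthesis: oshkhachshifo → oshakhachshifo.

oshakhachshifo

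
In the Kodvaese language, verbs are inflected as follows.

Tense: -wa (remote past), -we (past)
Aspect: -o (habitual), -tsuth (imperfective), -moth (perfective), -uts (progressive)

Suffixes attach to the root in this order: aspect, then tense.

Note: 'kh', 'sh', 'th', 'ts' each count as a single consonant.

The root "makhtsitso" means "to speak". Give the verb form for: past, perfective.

makhtsitsomothwe

Attach aspect perfective -moth → makhtsitsomoth.
Attach tense past -we → makhtsitsomothwe.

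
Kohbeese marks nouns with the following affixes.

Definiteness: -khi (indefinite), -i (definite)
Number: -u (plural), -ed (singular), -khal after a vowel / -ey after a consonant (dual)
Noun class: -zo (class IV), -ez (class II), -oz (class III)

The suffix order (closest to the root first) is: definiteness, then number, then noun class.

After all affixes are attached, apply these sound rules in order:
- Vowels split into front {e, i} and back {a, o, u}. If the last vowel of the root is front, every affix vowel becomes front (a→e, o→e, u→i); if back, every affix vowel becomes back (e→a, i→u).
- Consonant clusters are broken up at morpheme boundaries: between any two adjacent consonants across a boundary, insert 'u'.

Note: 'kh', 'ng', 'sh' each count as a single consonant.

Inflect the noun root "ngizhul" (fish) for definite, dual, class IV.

Attach definiteness definite -i → ngizhuli.
Attach number dual -khal (after vowel 'i') → ngizhulikhal.
Attach noun class class IV -zo → ngizhulikhalzo.
Apply vowel harmony: ngizhulikhalzo → ngizhulukhalzo.
Apply epenthesis: ngizhulukhalzo → ngizhulukhaluzo.

ngizhulukhaluzo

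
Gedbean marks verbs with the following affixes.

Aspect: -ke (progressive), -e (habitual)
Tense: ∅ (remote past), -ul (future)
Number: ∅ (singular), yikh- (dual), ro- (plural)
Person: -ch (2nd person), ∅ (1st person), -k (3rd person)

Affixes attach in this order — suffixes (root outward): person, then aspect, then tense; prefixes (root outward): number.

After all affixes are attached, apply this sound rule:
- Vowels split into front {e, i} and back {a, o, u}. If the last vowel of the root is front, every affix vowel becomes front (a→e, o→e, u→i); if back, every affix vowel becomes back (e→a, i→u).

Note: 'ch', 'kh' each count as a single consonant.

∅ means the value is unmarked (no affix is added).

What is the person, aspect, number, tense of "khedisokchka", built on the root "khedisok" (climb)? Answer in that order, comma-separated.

Segment: khedisok-ch-ke.
person: -ch → 2nd person.
aspect: -ke → progressive.
number: ∅ → singular.
tense: ∅ → remote past.

2nd person, progressive, singular, remote past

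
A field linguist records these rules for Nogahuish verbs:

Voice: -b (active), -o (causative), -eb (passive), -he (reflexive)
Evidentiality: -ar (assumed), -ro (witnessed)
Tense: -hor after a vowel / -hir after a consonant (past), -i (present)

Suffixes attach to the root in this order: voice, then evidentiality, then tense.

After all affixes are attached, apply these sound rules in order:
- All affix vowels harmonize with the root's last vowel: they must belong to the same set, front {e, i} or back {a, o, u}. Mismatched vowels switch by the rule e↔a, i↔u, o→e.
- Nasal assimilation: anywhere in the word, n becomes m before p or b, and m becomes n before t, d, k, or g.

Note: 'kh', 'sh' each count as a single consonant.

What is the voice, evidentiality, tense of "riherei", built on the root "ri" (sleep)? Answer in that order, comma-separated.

reflexive, witnessed, present

Segment: ri-he-ro-i.
voice: -he → reflexive.
evidentiality: -ro → witnessed.
tense: -i → present.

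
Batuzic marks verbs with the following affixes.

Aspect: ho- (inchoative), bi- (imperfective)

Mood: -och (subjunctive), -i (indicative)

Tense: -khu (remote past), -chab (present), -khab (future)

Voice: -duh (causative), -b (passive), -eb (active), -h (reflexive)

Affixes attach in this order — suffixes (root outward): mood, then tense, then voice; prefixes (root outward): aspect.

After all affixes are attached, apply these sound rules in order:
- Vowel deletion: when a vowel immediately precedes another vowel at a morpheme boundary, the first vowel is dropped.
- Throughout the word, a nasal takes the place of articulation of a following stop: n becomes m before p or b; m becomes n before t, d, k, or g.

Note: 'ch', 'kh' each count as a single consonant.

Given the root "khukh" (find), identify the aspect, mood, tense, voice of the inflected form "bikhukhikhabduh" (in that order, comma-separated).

imperfective, indicative, future, causative

Segment: bi-khukh-i-khab-duh.
aspect: bi- → imperfective.
mood: -i → indicative.
tense: -khab → future.
voice: -duh → causative.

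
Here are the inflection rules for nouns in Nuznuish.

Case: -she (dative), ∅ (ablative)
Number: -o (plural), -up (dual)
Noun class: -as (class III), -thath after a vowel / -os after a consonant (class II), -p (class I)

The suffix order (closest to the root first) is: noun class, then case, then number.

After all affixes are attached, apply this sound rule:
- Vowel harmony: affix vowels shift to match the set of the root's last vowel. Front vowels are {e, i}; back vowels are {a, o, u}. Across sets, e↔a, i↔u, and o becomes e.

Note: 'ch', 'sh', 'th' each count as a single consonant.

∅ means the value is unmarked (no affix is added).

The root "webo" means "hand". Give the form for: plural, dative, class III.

weboasshao

Attach noun class class III -as → weboas.
Attach case dative -she → weboasshe.
Attach number plural -o → weboassheo.
Apply vowel harmony: weboassheo → weboasshao.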